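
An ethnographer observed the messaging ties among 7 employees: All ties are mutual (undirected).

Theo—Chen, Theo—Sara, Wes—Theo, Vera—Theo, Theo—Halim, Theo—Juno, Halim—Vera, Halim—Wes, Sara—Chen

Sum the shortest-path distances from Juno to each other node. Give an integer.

11

Distances from Juno: Chen:2, Halim:2, Sara:2, Theo:1, Vera:2, Wes:2.
Sum = 2 + 2 + 2 + 1 + 2 + 2 = 11.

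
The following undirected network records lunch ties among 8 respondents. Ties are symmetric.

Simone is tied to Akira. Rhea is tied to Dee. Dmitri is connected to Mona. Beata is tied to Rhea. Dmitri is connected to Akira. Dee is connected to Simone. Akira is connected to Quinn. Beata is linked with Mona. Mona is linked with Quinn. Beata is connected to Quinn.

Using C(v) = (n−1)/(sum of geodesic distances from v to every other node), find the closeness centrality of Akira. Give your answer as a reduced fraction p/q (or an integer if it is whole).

Distances from Akira: Beata:2, Dee:2, Dmitri:1, Mona:2, Quinn:1, Rhea:3, Simone:1. Sum = 12.
n = 8, so closeness = 7/12.

7/12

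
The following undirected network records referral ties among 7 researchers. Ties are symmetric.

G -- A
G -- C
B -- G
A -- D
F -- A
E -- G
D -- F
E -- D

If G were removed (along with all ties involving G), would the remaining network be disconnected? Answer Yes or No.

Yes

Removing G leaves {A, D, E, and F} with no path to {C}, so the network splits into 3 components. G is a cut vertex.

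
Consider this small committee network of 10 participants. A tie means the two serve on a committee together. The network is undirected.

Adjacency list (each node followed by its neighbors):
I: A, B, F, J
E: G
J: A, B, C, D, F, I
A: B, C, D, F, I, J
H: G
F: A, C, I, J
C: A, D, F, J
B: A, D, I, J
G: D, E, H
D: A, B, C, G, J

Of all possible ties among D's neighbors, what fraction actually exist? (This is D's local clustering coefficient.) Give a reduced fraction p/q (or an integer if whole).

1/2

D's neighbors: A, B, C, G, and J (k = 5).
Possible neighbor pairs: C(5,2) = 10. Edges among them: A–B, A–C, A–J, B–J, C–J → e = 5.
Clustering(D) = 5/10 = 1/2.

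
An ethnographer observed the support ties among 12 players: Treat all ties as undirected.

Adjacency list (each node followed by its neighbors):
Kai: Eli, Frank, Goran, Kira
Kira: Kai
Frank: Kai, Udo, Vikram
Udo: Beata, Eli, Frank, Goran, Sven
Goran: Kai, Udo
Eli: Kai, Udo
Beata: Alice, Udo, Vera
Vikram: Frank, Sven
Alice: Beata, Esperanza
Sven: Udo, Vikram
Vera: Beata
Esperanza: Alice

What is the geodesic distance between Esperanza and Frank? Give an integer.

One shortest route is Esperanza – Alice – Beata – Udo – Frank, which uses 4 edges, and at distance 3 from Esperanza we only reach {Udo, Vera}, which does not include Frank. So d(Esperanza,Frank) = 4.

4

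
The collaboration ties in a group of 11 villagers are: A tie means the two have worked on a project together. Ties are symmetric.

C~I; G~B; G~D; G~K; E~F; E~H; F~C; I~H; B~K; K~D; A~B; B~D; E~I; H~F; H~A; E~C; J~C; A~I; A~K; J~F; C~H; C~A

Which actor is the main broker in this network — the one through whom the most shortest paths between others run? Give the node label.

Unnormalized betweenness of each node: A:24, B:7, C:23/2, D:0, E:1/3, F:1, G:0, H:9/2, I:5/3, J:0, K:7.
A has the largest value, 24, making it the main broker — the node through which the most shortest paths run.

A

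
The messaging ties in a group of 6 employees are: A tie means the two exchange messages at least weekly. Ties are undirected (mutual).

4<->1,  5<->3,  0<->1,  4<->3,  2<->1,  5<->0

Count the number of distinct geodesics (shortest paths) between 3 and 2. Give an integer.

1

The shortest distance is 3, and the only length-3 path is 3–4–1–2. So there is exactly 1 shortest path.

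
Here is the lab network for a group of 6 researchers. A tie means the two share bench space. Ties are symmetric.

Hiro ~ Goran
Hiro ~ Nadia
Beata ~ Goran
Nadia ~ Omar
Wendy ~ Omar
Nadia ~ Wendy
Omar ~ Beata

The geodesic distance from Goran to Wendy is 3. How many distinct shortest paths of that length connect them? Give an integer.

The shortest distance is 3. The length-3 paths are: Goran–Beata–Omar–Wendy; Goran–Hiro–Nadia–Wendy.
That gives 2 distinct shortest paths.

2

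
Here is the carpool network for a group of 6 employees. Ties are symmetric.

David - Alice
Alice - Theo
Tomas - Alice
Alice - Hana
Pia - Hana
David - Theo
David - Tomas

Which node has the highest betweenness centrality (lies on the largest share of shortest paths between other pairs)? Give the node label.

Unnormalized betweenness of each node: Alice:13/2, David:1/2, Hana:4, Pia:0, Theo:0, Tomas:0.
Alice has the largest value, 13/2, making it the main broker — the node through which the most shortest paths run.

Alice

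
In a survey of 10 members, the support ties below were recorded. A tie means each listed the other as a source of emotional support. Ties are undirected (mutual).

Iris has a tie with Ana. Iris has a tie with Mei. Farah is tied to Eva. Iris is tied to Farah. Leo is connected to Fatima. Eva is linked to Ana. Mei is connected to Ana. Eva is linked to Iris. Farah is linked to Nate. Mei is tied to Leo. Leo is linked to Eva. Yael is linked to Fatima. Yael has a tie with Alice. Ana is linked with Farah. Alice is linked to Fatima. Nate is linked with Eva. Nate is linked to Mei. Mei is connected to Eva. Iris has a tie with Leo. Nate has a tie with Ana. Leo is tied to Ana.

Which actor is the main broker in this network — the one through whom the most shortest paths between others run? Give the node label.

Leo

Unnormalized betweenness of each node: Alice:0, Ana:19/6, Eva:19/6, Farah:1/4, Fatima:14, Iris:19/12, Leo:18, Mei:19/12, Nate:1/4, Yael:0.
Leo has the largest value, 18, making it the main broker — the node through which the most shortest paths run.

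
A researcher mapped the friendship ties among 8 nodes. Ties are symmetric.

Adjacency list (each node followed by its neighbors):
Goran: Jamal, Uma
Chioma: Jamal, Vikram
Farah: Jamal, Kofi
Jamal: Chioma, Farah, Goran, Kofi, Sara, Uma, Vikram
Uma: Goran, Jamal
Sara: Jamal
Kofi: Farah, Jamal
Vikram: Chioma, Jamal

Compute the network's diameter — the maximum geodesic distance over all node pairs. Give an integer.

Eccentricity of each node (its greatest distance to any other): Chioma:2, Farah:2, Goran:2, Jamal:1, Kofi:2, Sara:2, Uma:2, Vikram:2.
The maximum eccentricity is 2, realized for instance by the pair Sara–Chioma via Sara – Jamal – Chioma. So the diameter is 2.

2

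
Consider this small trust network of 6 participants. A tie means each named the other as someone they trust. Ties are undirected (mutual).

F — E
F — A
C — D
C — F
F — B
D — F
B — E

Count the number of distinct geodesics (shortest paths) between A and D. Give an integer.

1

The shortest distance is 2, and the only length-2 path is A–F–D. So there is exactly 1 shortest path.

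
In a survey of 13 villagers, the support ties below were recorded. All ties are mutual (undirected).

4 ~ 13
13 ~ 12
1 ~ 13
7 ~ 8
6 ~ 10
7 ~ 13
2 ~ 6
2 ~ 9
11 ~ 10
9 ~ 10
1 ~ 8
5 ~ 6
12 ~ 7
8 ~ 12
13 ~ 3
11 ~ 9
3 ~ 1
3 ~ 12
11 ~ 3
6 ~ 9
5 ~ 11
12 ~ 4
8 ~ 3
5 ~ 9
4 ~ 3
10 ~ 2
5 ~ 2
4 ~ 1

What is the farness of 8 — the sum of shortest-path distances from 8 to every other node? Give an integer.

Distances from 8: 1:1, 2:4, 3:1, 4:2, 5:3, 6:4, 7:1, 9:3, 10:3, 11:2, 12:1, 13:2.
Sum = 1 + 4 + 1 + 2 + 3 + 4 + 1 + 3 + 3 + 2 + 1 + 2 = 27.

27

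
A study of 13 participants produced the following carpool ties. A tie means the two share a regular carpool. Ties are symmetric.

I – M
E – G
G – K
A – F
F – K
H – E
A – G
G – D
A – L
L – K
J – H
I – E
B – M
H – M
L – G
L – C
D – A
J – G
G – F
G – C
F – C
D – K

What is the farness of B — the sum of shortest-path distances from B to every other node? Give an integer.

Distances from B: A:5, C:5, D:5, E:3, F:5, G:4, H:2, I:2, J:3, K:5, L:5, M:1.
Sum = 5 + 5 + 5 + 3 + 5 + 4 + 2 + 2 + 3 + 5 + 5 + 1 = 45.

45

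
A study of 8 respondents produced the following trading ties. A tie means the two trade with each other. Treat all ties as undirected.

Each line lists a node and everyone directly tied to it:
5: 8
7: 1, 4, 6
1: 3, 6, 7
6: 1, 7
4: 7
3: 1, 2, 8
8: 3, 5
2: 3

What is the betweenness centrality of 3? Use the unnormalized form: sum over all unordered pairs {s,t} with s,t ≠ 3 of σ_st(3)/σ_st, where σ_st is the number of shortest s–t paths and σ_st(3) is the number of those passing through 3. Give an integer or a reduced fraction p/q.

Pairs whose geodesics pass through 3 — 7–8: 1; 7–2: 1; 7–5: 1; 6–8: 1; 6–2: 1; 6–5: 1; 4–8: 1; 4–2: 1; 4–5: 1; 1–8: 1; 1–2: 1; 1–5: 1; 8–2: 1; 2–5: 1.
All other pairs contribute 0.
Summing the contributions gives betweenness(3) = 14.

14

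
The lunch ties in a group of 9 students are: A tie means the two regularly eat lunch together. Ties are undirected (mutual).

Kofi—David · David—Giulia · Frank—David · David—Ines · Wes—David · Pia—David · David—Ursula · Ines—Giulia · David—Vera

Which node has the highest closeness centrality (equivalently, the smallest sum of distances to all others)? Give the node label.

David

Farness (sum of distances to all others) for each node — David:8, Frank:15, Giulia:14, Ines:14, Kofi:15, Pia:15, Ursula:15, Vera:15, Wes:15.
The smallest farness is 8, for David, so David has the highest closeness.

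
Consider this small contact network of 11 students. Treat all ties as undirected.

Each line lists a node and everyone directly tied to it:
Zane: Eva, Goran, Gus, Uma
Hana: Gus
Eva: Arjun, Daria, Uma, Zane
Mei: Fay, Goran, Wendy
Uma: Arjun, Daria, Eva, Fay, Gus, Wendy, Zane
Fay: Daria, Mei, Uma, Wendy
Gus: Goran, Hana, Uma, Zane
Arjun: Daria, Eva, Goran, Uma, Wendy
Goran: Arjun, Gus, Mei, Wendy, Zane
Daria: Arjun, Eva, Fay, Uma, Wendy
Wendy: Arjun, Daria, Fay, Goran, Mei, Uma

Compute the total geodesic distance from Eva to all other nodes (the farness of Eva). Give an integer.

Distances from Eva: Arjun:1, Daria:1, Fay:2, Goran:2, Gus:2, Hana:3, Mei:3, Uma:1, Wendy:2, Zane:1.
Sum = 1 + 1 + 2 + 2 + 2 + 3 + 3 + 1 + 2 + 1 = 18.

18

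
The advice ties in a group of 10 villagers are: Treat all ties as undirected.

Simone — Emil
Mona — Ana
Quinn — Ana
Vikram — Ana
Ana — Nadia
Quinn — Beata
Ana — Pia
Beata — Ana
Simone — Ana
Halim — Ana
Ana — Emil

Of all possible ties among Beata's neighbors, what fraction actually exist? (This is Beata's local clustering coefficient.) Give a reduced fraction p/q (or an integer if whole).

Beata's neighbors: Ana and Quinn (k = 2).
Possible neighbor pairs: C(2,2) = 1. Edges among them: Ana–Quinn → e = 1.
Clustering(Beata) = 1/1.

1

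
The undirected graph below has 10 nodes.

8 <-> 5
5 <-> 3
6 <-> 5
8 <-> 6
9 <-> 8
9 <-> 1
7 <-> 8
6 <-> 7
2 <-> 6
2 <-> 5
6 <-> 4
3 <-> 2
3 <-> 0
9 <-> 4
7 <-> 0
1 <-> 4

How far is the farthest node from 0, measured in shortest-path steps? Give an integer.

Distances from 0: 1:4, 2:2, 3:1, 4:3, 5:2, 6:2, 7:1, 8:2, 9:3.
The largest is 4 (to 1), so the eccentricity of 0 is 4.

4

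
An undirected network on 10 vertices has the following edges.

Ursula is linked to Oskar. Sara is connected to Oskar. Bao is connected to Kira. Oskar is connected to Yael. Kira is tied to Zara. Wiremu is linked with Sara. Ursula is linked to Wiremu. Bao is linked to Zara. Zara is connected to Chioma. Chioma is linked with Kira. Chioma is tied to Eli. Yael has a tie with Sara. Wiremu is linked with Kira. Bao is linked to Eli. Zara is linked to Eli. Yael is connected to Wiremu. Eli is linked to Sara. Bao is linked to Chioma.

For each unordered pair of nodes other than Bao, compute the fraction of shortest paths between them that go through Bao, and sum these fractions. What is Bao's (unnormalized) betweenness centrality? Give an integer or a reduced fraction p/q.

1/3

Pairs whose geodesics pass through Bao — Kira–Eli: 1/3.
All other pairs contribute 0.
Summing the contributions gives betweenness(Bao) = 1/3.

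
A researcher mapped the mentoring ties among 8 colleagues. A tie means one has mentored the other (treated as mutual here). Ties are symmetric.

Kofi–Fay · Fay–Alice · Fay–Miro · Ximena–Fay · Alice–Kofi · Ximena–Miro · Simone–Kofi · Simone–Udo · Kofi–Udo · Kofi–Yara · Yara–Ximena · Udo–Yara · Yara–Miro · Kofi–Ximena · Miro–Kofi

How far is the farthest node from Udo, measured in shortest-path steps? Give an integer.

2

Distances from Udo: Alice:2, Fay:2, Kofi:1, Miro:2, Simone:1, Ximena:2, Yara:1.
The largest is 2 (to Ximena, Miro, Alice, and Fay), so the eccentricity of Udo is 2.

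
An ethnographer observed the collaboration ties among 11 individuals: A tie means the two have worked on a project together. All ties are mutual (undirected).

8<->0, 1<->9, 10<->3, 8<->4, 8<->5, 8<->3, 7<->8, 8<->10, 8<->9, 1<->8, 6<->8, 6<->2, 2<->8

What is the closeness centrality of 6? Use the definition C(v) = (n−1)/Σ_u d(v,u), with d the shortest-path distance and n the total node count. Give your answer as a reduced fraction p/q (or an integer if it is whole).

5/9

Distances from 6: 0:2, 1:2, 2:1, 3:2, 4:2, 5:2, 7:2, 8:1, 9:2, 10:2. Sum = 18.
n = 11, so closeness = 10/18 = 5/9.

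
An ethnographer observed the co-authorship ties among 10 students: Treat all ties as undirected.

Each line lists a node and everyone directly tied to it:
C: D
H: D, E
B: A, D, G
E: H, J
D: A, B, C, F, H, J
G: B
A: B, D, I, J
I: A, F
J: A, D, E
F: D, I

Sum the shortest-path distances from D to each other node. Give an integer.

12

Distances from D: A:1, B:1, C:1, E:2, F:1, G:2, H:1, I:2, J:1.
Sum = 1 + 1 + 1 + 2 + 1 + 2 + 1 + 2 + 1 = 12.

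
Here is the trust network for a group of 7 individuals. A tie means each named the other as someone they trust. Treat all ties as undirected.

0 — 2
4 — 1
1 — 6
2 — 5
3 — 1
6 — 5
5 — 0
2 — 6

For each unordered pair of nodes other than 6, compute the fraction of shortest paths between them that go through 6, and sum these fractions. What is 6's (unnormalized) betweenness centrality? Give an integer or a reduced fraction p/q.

Pairs whose geodesics pass through 6 — 0–4: 2/2; 0–1: 2/2; 0–3: 2/2; 2–4: 1; 2–1: 1; 2–3: 1; 5–4: 1; 5–1: 1; 5–3: 1.
All other pairs contribute 0.
Summing the contributions gives betweenness(6) = 9.

9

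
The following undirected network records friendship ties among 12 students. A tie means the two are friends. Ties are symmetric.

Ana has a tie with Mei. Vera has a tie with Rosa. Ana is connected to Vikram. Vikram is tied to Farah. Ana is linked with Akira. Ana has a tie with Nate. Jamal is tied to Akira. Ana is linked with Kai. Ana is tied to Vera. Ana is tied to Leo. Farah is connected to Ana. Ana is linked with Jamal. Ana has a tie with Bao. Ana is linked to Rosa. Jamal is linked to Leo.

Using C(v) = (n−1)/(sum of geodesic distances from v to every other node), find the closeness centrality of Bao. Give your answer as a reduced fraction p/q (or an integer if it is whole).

11/21

Distances from Bao: Akira:2, Ana:1, Farah:2, Jamal:2, Kai:2, Leo:2, Mei:2, Nate:2, Rosa:2, Vera:2, Vikram:2. Sum = 21.
n = 12, so closeness = 11/21.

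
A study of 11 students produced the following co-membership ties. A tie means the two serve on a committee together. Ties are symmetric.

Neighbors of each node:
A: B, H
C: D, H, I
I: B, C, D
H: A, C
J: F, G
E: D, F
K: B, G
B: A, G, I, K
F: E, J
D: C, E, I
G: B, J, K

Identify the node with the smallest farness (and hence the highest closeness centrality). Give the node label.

Farness (sum of distances to all others) for each node — A:24, B:18, C:22, D:21, E:25, F:26, G:21, H:25, I:19, J:25, K:24.
The smallest farness is 18, for B, so B has the highest closeness.

B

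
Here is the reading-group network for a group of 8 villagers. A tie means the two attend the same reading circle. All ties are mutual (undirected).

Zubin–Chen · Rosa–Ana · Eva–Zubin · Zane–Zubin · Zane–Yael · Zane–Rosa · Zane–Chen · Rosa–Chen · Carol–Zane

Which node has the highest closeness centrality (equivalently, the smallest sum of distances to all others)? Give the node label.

Farness (sum of distances to all others) for each node — Ana:18, Carol:15, Chen:11, Eva:18, Rosa:12, Yael:15, Zane:9, Zubin:12.
The smallest farness is 9, for Zane, so Zane has the highest closeness.

Zane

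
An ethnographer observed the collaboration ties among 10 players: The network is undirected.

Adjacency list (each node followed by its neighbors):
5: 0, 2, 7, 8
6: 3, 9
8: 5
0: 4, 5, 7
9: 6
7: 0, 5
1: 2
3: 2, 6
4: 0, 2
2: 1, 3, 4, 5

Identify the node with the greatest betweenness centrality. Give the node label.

Unnormalized betweenness of each node: 0:2, 1:0, 2:24, 3:14, 4:5/2, 5:31/2, 6:8, 7:0, 8:0, 9:0.
2 has the largest value, 24, making it the main broker — the node through which the most shortest paths run.

2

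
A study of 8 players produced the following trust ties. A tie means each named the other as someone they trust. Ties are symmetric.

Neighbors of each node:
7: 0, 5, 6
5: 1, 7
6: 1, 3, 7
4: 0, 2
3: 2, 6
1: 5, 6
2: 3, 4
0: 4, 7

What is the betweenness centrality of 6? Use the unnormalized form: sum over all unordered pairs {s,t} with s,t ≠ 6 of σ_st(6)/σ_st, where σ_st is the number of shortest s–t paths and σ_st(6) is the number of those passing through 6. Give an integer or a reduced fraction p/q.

Pairs whose geodesics pass through 6 — 0–3: 1/2; 0–1: 1/2; 4–1: 2/3; 2–1: 1; 2–5: 2/3; 2–7: 1/2; 3–1: 1; 3–5: 2/2; 3–7: 1; 1–7: 1/2.
All other pairs contribute 0.
Summing the contributions gives betweenness(6) = 22/3.

22/3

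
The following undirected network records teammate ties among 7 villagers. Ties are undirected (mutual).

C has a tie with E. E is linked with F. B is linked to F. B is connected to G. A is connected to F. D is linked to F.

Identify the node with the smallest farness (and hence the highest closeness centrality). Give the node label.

Farness (sum of distances to all others) for each node — A:13, B:11, C:16, D:13, E:11, F:8, G:16.
The smallest farness is 8, for F, so F has the highest closeness.

F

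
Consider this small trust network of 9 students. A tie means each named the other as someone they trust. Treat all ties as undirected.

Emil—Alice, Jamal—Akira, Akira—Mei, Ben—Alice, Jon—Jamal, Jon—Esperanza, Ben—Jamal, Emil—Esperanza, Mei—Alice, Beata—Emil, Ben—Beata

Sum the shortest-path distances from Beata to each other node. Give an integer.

17

Distances from Beata: Akira:3, Alice:2, Ben:1, Emil:1, Esperanza:2, Jamal:2, Jon:3, Mei:3.
Sum = 3 + 2 + 1 + 1 + 2 + 2 + 3 + 3 = 17.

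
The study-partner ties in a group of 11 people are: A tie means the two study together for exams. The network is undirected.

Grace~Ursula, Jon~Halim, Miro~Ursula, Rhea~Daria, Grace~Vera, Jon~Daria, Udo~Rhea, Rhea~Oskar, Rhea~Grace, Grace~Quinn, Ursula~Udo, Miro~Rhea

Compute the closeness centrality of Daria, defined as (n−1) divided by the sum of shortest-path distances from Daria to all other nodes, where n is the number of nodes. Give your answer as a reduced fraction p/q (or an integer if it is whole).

10/21

Distances from Daria: Grace:2, Halim:2, Jon:1, Miro:2, Oskar:2, Quinn:3, Rhea:1, Udo:2, Ursula:3, Vera:3. Sum = 21.
n = 11, so closeness = 10/21.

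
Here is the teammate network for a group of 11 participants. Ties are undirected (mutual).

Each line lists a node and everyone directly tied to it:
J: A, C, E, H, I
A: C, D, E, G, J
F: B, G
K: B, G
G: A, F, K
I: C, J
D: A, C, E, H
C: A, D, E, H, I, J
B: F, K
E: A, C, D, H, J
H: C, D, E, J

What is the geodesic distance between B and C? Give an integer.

4

One shortest route is B – K – G – A – C, which uses 4 edges, and at distance 3 from B we only reach {A}, which does not include C. So d(B,C) = 4.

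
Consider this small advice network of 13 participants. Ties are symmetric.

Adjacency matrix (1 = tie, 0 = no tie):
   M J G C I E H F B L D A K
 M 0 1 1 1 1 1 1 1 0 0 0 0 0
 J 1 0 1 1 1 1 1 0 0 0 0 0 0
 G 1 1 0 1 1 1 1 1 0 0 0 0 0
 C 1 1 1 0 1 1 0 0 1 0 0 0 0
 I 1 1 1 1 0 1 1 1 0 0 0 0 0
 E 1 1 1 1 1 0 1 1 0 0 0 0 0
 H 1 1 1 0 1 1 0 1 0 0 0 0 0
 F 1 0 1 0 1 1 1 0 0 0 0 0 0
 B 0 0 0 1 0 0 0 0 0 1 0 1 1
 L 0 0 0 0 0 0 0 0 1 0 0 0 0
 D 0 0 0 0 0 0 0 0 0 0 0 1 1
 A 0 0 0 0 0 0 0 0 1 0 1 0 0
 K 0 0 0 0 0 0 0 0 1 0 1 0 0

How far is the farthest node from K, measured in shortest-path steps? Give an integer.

Distances from K: A:2, B:1, C:2, D:1, E:3, F:4, G:3, H:4, I:3, J:3, L:2, M:3.
The largest is 4 (to H and F), so the eccentricity of K is 4.

4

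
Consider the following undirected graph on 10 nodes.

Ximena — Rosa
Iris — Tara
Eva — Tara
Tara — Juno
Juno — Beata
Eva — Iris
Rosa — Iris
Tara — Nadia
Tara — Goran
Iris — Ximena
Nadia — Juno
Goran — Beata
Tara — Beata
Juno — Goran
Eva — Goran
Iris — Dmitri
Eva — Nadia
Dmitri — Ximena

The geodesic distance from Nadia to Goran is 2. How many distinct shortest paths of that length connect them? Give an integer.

The shortest distance is 2. The length-2 paths are: Nadia–Eva–Goran; Nadia–Tara–Goran; Nadia–Juno–Goran.
That gives 3 distinct shortest paths.

3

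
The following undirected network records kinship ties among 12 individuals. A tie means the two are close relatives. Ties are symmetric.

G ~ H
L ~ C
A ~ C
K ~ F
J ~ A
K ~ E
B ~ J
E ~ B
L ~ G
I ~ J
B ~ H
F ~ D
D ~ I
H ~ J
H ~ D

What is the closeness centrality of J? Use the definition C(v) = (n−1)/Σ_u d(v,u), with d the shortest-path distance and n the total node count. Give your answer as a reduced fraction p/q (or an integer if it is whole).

Distances from J: A:1, B:1, C:2, D:2, E:2, F:3, G:2, H:1, I:1, K:3, L:3. Sum = 21.
n = 12, so closeness = 11/21.

11/21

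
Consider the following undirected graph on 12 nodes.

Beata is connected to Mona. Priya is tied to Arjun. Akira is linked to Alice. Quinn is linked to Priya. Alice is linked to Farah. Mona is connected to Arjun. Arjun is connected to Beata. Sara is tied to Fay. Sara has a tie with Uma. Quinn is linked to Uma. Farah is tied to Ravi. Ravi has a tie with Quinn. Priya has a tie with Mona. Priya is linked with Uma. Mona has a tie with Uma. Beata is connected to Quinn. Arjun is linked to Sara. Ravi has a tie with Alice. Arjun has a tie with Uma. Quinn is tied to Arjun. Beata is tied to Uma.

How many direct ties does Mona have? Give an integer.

4

Mona is directly tied to Arjun, Beata, Priya, and Uma. That is 4 neighbors, so the degree of Mona is 4.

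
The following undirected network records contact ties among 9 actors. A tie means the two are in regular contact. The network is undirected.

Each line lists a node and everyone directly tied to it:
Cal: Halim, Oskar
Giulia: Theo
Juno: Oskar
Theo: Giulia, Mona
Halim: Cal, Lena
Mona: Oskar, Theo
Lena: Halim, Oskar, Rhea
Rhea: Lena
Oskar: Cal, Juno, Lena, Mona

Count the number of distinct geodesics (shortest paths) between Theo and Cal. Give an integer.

1

The shortest distance is 3, and the only length-3 path is Theo–Mona–Oskar–Cal. So there is exactly 1 shortest path.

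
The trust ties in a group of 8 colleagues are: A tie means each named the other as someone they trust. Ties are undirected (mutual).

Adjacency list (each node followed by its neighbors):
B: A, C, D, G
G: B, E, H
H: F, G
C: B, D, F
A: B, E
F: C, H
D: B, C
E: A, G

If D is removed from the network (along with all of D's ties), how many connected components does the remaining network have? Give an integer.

1

D's neighbors (B and C) remain reachable from one another through other ties, so the rest of the network stays in one piece.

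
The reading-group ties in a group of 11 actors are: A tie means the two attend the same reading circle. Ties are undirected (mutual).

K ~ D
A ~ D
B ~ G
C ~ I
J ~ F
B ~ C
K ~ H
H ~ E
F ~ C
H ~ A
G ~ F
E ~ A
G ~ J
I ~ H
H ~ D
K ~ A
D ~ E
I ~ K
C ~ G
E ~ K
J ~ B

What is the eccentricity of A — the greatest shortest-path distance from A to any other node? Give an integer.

5

Distances from A: B:4, C:3, D:1, E:1, F:4, G:4, H:1, I:2, J:5, K:1.
The largest is 5 (to J), so the eccentricity of A is 5.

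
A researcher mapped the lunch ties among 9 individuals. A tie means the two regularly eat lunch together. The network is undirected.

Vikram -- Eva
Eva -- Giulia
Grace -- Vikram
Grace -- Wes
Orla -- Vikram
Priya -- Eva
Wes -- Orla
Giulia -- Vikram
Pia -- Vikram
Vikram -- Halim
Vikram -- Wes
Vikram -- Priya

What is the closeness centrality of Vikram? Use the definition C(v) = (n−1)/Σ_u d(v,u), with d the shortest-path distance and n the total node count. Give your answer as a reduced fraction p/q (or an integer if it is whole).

1

Distances from Vikram: Eva:1, Giulia:1, Grace:1, Halim:1, Orla:1, Pia:1, Priya:1, Wes:1. Sum = 8.
n = 9, so closeness = 8/8 = 1.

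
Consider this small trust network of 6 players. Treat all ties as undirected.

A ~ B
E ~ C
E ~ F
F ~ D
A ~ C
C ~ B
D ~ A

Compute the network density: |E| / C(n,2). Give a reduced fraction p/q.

There are 7 edges and 6 nodes, so the maximum possible is C(6,2) = 15.
Density = 7/15.

7/15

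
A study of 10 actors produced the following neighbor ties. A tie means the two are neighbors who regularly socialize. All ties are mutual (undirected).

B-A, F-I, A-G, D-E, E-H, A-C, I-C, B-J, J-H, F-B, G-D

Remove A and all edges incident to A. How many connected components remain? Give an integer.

1

A's neighbors (B, C, and G) remain reachable from one another through other ties, so the rest of the network stays in one piece.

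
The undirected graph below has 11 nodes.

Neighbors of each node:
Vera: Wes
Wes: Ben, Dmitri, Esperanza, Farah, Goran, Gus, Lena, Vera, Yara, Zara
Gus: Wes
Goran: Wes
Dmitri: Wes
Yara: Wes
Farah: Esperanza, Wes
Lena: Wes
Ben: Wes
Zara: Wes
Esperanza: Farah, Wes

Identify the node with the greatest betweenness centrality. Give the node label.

Unnormalized betweenness of each node: Ben:0, Dmitri:0, Esperanza:0, Farah:0, Goran:0, Gus:0, Lena:0, Vera:0, Wes:44, Yara:0, Zara:0.
Wes has the largest value, 44, making it the main broker — the node through which the most shortest paths run.

Wes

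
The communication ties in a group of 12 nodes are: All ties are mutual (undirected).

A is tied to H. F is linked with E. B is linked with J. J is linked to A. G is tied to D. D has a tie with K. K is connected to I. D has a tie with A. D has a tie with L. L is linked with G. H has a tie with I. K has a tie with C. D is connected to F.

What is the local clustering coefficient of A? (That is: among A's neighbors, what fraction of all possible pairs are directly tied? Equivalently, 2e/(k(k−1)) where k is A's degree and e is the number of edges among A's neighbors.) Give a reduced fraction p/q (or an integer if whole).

A's neighbors: D, H, and J (k = 3).
Possible neighbor pairs: C(3,2) = 3. Edges among them: none → e = 0.
Clustering(A) = 0/3 = 0.

0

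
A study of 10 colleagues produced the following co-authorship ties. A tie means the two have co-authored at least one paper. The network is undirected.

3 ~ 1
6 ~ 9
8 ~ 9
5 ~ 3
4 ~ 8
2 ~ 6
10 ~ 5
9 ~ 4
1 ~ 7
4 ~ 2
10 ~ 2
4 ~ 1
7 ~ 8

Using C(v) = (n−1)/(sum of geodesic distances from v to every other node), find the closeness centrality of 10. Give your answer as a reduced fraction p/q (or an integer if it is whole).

Distances from 10: 1:3, 2:1, 3:2, 4:2, 5:1, 6:2, 7:4, 8:3, 9:3. Sum = 21.
n = 10, so closeness = 9/21 = 3/7.

3/7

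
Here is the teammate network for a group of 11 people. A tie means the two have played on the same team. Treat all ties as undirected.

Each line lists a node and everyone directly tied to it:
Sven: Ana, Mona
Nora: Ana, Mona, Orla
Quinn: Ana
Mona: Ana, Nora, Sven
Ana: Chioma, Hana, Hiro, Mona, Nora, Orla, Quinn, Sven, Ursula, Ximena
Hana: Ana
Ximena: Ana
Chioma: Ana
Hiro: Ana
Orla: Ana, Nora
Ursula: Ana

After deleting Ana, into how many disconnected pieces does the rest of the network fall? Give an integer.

7

Without Ana, the remaining ties split the others into: {Ursula}; {Hana}; {Chioma}; {Mona, Nora, Orla, Sven}; {Quinn}; {Ximena}; {Hiro}.
That's 7 separate components.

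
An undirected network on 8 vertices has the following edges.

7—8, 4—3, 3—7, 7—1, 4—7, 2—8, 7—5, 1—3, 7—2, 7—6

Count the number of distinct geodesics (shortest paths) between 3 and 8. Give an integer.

The shortest distance is 2, and the only length-2 path is 3–7–8. So there is exactly 1 shortest path.

1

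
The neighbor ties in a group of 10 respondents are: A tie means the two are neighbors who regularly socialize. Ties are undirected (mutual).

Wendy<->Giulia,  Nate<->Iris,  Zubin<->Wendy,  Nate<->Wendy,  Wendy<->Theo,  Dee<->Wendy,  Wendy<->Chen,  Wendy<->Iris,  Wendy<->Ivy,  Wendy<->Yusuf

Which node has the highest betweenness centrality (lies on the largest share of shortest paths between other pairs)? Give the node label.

Wendy

Unnormalized betweenness of each node: Chen:0, Dee:0, Giulia:0, Iris:0, Ivy:0, Nate:0, Theo:0, Wendy:35, Yusuf:0, Zubin:0.
Wendy has the largest value, 35, making it the main broker — the node through which the most shortest paths run.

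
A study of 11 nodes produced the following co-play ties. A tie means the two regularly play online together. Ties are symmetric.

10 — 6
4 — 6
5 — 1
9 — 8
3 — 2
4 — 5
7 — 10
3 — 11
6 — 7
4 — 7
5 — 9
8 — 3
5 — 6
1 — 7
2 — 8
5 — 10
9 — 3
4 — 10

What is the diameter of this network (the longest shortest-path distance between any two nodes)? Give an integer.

5

Eccentricity of each node (its greatest distance to any other): 1:4, 2:5, 3:4, 4:4, 5:3, 6:4, 7:5, 8:4, 9:3, 10:4, 11:5.
The maximum eccentricity is 5, realized for instance by the pair 2–7 via 2 – 3 – 9 – 5 – 4 – 7. So the diameter is 5.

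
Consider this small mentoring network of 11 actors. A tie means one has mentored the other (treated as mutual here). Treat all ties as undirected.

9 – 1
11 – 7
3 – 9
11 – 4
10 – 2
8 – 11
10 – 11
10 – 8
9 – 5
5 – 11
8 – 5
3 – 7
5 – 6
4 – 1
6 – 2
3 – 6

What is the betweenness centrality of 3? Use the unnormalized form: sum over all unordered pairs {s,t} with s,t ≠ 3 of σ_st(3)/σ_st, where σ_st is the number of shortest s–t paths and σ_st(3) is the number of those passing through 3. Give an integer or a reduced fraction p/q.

Pairs whose geodesics pass through 3 — 7–6: 1; 7–2: 1/2; 7–9: 1; 7–1: 1/2; 6–9: 1/2; 6–1: 1/2; 2–9: 1/2; 2–1: 1/3.
All other pairs contribute 0.
Summing the contributions gives betweenness(3) = 29/6.

29/6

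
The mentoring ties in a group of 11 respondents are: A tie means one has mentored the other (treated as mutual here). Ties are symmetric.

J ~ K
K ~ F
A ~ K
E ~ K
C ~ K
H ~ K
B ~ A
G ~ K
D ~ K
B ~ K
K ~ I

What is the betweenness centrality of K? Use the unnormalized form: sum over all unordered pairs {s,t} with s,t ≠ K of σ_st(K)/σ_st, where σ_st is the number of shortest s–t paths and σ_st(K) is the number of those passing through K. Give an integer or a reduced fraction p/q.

44

Pairs whose geodesics pass through K — E–H: 1; E–F: 1; E–A: 1; E–C: 1; E–G: 1; E–B: 1; E–J: 1; E–D: 1; E–I: 1; H–F: 1; H–A: 1; H–C: 1; H–G: 1; H–B: 1 … (+30 more pairs).
All other pairs contribute 0.
Summing the contributions gives betweenness(K) = 44.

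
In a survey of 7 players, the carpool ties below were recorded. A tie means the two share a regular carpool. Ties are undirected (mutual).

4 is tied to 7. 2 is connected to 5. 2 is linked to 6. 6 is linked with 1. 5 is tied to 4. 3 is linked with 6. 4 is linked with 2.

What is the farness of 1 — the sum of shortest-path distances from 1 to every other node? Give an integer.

Distances from 1: 2:2, 3:2, 4:3, 5:3, 6:1, 7:4.
Sum = 2 + 2 + 3 + 3 + 1 + 4 = 15.

15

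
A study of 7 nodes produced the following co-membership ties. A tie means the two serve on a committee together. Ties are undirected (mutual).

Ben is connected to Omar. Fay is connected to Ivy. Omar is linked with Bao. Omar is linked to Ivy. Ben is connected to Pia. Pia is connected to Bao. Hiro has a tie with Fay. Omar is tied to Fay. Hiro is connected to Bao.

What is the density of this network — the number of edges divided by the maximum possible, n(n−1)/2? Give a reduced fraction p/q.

There are 9 edges and 7 nodes, so the maximum possible is C(7,2) = 21.
Density = 9/21 = 3/7.

3/7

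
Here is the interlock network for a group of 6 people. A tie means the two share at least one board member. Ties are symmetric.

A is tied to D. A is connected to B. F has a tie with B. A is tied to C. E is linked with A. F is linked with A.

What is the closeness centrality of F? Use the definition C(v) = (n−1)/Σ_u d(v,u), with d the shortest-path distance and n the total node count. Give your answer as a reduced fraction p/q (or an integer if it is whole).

Distances from F: A:1, B:1, C:2, D:2, E:2. Sum = 8.
n = 6, so closeness = 5/8.

5/8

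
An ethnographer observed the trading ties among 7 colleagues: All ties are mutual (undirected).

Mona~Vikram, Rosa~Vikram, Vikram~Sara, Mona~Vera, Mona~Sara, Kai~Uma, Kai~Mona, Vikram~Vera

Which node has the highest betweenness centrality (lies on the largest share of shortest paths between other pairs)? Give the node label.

Unnormalized betweenness of each node: Kai:5, Mona:17/2, Rosa:0, Sara:0, Uma:0, Vera:0, Vikram:11/2.
Mona has the largest value, 17/2, making it the main broker — the node through which the most shortest paths run.

Mona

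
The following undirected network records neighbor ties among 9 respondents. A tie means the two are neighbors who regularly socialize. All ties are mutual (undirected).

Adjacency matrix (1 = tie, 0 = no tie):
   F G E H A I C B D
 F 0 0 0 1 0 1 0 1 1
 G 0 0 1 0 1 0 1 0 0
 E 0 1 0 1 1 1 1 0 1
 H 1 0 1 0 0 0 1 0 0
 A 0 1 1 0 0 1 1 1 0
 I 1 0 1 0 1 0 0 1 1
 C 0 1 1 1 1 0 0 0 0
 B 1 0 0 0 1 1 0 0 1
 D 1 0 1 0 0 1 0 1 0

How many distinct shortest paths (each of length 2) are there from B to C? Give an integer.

1

The shortest distance is 2, and the only length-2 path is B–A–C. So there is exactly 1 shortest path.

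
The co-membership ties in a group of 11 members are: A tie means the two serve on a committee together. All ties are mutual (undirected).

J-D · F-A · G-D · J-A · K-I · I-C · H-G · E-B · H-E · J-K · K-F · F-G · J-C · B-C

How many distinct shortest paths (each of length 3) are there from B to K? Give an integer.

The shortest distance is 3. The length-3 paths are: B–C–J–K; B–C–I–K.
That gives 2 distinct shortest paths.

2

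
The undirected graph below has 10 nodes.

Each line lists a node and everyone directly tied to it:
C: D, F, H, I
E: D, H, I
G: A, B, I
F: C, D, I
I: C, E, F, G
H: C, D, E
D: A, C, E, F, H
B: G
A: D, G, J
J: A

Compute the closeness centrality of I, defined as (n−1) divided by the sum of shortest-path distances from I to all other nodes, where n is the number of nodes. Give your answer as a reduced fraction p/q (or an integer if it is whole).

3/5

Distances from I: A:2, B:2, C:1, D:2, E:1, F:1, G:1, H:2, J:3. Sum = 15.
n = 10, so closeness = 9/15 = 3/5.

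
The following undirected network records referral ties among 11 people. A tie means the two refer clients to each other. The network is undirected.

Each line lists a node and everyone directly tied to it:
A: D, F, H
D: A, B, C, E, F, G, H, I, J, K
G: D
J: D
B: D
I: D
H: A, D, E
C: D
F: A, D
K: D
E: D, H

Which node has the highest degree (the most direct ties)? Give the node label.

Degrees — A:3, B:1, C:1, D:10, E:2, F:2, G:1, H:3, I:1, J:1, K:1.
The maximum is 10, attained only by D.

D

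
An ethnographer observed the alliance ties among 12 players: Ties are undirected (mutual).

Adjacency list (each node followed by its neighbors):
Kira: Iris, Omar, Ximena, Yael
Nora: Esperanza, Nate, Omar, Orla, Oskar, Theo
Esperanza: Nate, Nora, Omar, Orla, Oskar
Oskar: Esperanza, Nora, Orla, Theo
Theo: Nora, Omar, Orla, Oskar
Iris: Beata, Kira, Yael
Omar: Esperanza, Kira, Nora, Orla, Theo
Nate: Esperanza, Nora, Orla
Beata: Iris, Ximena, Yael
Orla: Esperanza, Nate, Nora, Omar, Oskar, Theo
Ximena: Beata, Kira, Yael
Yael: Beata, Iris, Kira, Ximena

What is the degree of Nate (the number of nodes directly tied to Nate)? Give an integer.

Nate is directly tied to Esperanza, Nora, and Orla. That is 3 neighbors, so the degree of Nate is 3.

3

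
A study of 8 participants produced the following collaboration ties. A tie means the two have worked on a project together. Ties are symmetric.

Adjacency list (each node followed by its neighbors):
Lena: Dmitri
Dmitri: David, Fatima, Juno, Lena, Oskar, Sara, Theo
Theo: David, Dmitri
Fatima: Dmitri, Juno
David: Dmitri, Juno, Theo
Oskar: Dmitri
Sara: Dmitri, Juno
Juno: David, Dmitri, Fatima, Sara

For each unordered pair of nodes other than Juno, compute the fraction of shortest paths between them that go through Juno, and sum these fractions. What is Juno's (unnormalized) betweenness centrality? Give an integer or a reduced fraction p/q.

Pairs whose geodesics pass through Juno — Sara–David: 1/2; Sara–Fatima: 1/2; David–Fatima: 1/2.
All other pairs contribute 0.
Summing the contributions gives betweenness(Juno) = 3/2.

3/2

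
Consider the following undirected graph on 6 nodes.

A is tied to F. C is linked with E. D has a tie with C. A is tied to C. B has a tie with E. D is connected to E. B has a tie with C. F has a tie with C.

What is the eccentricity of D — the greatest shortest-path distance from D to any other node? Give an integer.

Distances from D: A:2, B:2, C:1, E:1, F:2.
The largest is 2 (to A, B, and F), so the eccentricity of D is 2.

2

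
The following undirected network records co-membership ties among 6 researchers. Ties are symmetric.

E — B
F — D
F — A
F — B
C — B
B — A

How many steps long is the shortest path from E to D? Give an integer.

One shortest route is E – B – F – D, which uses 3 edges, and at distance 2 from E we only reach {A, C, F}, which does not include D. So d(E,D) = 3.

3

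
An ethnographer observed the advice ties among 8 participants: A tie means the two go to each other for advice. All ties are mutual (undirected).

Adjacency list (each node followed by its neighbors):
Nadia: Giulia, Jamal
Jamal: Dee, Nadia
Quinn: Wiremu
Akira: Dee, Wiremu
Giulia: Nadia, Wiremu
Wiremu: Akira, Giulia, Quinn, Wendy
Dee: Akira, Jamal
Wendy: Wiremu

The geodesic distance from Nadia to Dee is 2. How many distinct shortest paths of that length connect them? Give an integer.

The shortest distance is 2, and the only length-2 path is Nadia–Jamal–Dee. So there is exactly 1 shortest path.

1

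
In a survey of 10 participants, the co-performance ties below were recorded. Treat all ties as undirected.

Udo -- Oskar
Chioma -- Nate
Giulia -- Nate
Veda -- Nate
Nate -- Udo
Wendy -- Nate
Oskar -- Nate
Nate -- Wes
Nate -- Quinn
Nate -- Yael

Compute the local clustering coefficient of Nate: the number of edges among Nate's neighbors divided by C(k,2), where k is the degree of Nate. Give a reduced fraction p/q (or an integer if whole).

Nate's neighbors: Chioma, Giulia, Oskar, Quinn, Udo, Veda, Wendy, Wes, and Yael (k = 9).
Possible neighbor pairs: C(9,2) = 36. Edges among them: Oskar–Udo → e = 1.
Clustering(Nate) = 1/36.

1/36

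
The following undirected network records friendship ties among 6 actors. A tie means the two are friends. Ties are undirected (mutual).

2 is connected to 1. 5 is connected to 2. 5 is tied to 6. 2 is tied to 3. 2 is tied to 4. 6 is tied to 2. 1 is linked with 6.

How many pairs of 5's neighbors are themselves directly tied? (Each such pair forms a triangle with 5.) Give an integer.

1

5's neighbors: 2 and 6.
Neighbor pairs that are themselves tied: 5–2–6. Each forms one triangle with 5, for 1 in total.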